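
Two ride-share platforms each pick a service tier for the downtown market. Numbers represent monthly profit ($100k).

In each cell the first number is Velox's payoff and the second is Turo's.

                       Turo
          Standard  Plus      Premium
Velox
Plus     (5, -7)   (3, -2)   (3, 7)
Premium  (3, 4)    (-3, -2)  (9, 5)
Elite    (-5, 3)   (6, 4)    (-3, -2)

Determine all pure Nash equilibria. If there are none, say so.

For each player, find the best response to each opponent profile; mutual best responses are the pure NE.
Velox against Standard: payoffs 5, 3, -5 → best response Plus.
Velox against Plus: payoffs 3, -3, 6 → best response Elite.
Velox against Premium: payoffs 3, 9, -3 → best response Premium.
Turo against Plus: payoffs -7, -2, 7 → best response Premium.
Turo against Premium: payoffs 4, -2, 5 → best response Premium.
Turo against Elite: payoffs 3, 4, -2 → best response Plus.
Mutual best responses: (Premium, Premium); (Elite, Plus).

(Premium, Premium), (Elite, Plus)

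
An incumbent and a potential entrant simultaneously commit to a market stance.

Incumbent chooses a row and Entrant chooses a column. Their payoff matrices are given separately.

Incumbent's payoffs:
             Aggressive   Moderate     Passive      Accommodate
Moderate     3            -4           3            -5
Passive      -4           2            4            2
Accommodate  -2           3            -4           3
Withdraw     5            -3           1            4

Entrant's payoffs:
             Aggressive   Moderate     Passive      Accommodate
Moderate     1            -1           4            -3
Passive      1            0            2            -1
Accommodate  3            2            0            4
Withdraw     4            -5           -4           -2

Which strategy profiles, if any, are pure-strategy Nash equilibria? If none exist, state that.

Incumbent against Aggressive: payoffs 3, -4, -2, 5 → best response Withdraw.
Incumbent against Moderate: payoffs -4, 2, 3, -3 → best response Accommodate.
Incumbent against Passive: payoffs 3, 4, -4, 1 → best response Passive.
Incumbent against Accommodate: payoffs -5, 2, 3, 4 → best response Withdraw.
Entrant against Moderate: payoffs 1, -1, 4, -3 → best response Passive.
Entrant against Passive: payoffs 1, 0, 2, -1 → best response Passive.
Entrant against Accommodate: payoffs 3, 2, 0, 4 → best response Accommodate.
Entrant against Withdraw: payoffs 4, -5, -4, -2 → best response Aggressive.
Mutual best responses: (Passive, Passive); (Withdraw, Aggressive).

Pure-strategy Nash equilibria: (Passive, Passive), (Withdraw, Aggressive)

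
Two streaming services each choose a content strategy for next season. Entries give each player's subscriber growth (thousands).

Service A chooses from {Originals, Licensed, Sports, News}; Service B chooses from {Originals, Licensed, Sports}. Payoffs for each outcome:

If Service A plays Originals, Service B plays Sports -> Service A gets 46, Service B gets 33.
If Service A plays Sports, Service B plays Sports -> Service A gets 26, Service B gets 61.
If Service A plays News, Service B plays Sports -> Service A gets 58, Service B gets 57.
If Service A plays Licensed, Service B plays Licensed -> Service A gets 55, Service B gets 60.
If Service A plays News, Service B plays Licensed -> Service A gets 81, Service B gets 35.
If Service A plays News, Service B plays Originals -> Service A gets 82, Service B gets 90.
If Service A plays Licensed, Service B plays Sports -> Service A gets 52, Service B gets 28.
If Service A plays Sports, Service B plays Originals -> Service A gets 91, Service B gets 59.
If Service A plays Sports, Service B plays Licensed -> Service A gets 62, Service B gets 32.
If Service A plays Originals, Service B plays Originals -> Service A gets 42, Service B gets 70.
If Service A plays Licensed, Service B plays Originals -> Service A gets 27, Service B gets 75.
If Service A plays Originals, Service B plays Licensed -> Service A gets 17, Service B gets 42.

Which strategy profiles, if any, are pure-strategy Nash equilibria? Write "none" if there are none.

This game has no pure Nash equilibrium.

Check each profile: it is a Nash equilibrium iff no player can strictly gain by switching unilaterally.
(Originals, Originals): Service A can switch to Sports (42 → 91). Not NE.
(Originals, Licensed): Service A can switch to Licensed (17 → 55). Not NE.
(Originals, Sports): Service A can switch to Licensed (46 → 52). Not NE.
(Licensed, Originals): Service A can switch to Originals (27 → 42). Not NE.
(Licensed, Licensed): Service A can switch to Sports (55 → 62). Not NE.
(Licensed, Sports): Service A can switch to News (52 → 58). Not NE.
(Sports, Originals): Service B can switch to Sports (59 → 61). Not NE.
(Sports, Licensed): Service A can switch to News (62 → 81). Not NE.
(Sports, Sports): Service A can switch to Originals (26 → 46). Not NE.
(News, Originals): Service A can switch to Sports (82 → 91). Not NE.
(The remaining 2 profiles each have a profitable deviation by the same check.)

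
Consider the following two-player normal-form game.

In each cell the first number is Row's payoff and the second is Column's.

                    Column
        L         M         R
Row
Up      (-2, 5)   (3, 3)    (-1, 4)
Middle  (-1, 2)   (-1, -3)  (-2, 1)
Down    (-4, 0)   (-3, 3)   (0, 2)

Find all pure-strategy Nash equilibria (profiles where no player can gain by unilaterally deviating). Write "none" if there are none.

Row against L: payoffs -2, -1, -4 → best response Middle.
Row against M: payoffs 3, -1, -3 → best response Up.
Row against R: payoffs -1, -2, 0 → best response Down.
Column against Up: payoffs 5, 3, 4 → best response L.
Column against Middle: payoffs 2, -3, 1 → best response L.
Column against Down: payoffs 0, 3, 2 → best response M.
Mutual best responses: (Middle, L).

Pure NE: (Middle, L)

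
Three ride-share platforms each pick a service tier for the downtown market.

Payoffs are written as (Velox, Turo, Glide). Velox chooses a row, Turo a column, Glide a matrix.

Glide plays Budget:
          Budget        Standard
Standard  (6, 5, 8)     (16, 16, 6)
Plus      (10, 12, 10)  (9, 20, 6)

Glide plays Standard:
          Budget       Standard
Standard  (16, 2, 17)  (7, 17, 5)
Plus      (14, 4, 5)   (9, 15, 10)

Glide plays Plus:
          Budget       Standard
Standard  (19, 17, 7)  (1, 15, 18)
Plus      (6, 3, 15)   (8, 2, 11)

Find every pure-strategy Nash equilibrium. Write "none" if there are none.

(Standard, Budget, Budget): Velox can switch to Plus (6 → 10). Not NE.
(Standard, Budget, Standard): Turo can switch to Standard (2 → 17). Not NE.
(Standard, Budget, Plus): Glide can switch to Budget (7 → 8). Not NE.
(Standard, Standard, Budget): Glide can switch to Plus (6 → 18). Not NE.
(Standard, Standard, Standard): Velox can switch to Plus (7 → 9). Not NE.
(Standard, Standard, Plus): Velox can switch to Plus (1 → 8). Not NE.
(The remaining 6 profiles each have a profitable deviation by the same check.)

none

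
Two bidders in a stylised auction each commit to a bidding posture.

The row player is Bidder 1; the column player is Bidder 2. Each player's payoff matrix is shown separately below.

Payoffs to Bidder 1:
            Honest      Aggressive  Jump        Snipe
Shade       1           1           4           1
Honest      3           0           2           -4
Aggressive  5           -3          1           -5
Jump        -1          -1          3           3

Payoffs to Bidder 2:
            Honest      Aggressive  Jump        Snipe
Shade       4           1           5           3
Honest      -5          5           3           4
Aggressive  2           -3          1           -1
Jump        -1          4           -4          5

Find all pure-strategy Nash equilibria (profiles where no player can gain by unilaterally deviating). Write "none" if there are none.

Pure-strategy Nash equilibria: (Shade, Jump); (Aggressive, Honest); (Jump, Snipe)

Check each profile: it is a Nash equilibrium iff no player can strictly gain by switching unilaterally.
(Shade, Honest): Bidder 1 can switch to Honest (1 → 3). Not NE.
(Shade, Aggressive): Bidder 2 can switch to Honest (1 → 4). Not NE.
(Shade, Jump): Bidder 1 gets 4, best alternative 3; Bidder 2 gets 5, best alternative 4. No profitable deviation — NE.
(Shade, Snipe): Bidder 1 can switch to Jump (1 → 3). Not NE.
(Honest, Honest): Bidder 1 can switch to Aggressive (3 → 5). Not NE.
(Honest, Aggressive): Bidder 1 can switch to Shade (0 → 1). Not NE.
(Honest, Jump): Bidder 1 can switch to Shade (2 → 4). Not NE.
(Honest, Snipe): Bidder 1 can switch to Shade (-4 → 1). Not NE.
(Aggressive, Honest): Bidder 1 gets 5, best alternative 3; Bidder 2 gets 2, best alternative 1. No profitable deviation — NE.
(Aggressive, Aggressive): Bidder 1 can switch to Shade (-3 → 1). Not NE.
(Jump, Snipe): Bidder 1 gets 3, best alternative 1; Bidder 2 gets 5, best alternative 4. No profitable deviation — NE.
(The remaining 5 profiles each have a profitable deviation by the same check.)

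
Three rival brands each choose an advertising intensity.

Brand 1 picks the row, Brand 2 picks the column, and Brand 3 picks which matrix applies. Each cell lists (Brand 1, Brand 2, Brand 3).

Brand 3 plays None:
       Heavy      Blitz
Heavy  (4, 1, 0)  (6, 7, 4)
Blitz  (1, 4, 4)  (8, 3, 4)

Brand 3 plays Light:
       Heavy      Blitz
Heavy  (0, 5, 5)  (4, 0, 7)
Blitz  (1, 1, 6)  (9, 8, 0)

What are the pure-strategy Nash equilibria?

(Heavy, Heavy, None): Brand 2 can switch to Blitz (1 → 7). Not NE.
(Heavy, Heavy, Light): Brand 1 can switch to Blitz (0 → 1). Not NE.
(Heavy, Blitz, None): Brand 1 can switch to Blitz (6 → 8). Not NE.
(Heavy, Blitz, Light): Brand 1 can switch to Blitz (4 → 9). Not NE.
(Blitz, Heavy, None): Brand 1 can switch to Heavy (1 → 4). Not NE.
(Blitz, Heavy, Light): Brand 2 can switch to Blitz (1 → 8). Not NE.
(The remaining 2 profiles each have a profitable deviation by the same check.)

There is no pure-strategy Nash equilibrium.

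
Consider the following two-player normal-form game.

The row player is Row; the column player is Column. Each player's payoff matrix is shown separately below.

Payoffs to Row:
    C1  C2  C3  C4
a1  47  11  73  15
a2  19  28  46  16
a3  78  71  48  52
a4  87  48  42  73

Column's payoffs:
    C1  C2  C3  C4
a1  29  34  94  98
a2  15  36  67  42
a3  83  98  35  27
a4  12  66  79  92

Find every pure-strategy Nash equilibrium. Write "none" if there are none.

Pure-strategy Nash equilibria: (a3, C2) and (a4, C4)

(a1, C1): Row can switch to a3 (47 → 78). Not NE.
(a1, C2): Row can switch to a2 (11 → 28). Not NE.
(a1, C3): Column can switch to C4 (94 → 98). Not NE.
(a1, C4): Row can switch to a2 (15 → 16). Not NE.
(a2, C1): Row can switch to a1 (19 → 47). Not NE.
(a2, C2): Row can switch to a3 (28 → 71). Not NE.
(a2, C3): Row can switch to a1 (46 → 73). Not NE.
(a2, C4): Row can switch to a3 (16 → 52). Not NE.
(a3, C1): Row can switch to a4 (78 → 87). Not NE.
(a3, C2): Row gets 71, best alternative 48; Column gets 98, best alternative 83. No profitable deviation — NE.
(a3, C3): Row can switch to a1 (48 → 73). Not NE.
(a3, C4): Row can switch to a4 (52 → 73). Not NE.
(a4, C1): Column can switch to C2 (12 → 66). Not NE.
(a4, C4): Row gets 73, best alternative 52; Column gets 92, best alternative 79. No profitable deviation — NE.
(The remaining 2 profiles each have a profitable deviation by the same check.)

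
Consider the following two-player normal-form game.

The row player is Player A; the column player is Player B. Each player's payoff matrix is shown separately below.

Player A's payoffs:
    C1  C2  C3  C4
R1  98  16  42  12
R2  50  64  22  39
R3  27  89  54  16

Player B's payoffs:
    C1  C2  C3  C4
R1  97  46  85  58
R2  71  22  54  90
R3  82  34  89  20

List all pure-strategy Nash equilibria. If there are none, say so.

(R1, C1): Player A gets 98, best alternative 50; Player B gets 97, best alternative 85. No profitable deviation — NE.
(R1, C2): Player A can switch to R2 (16 → 64). Not NE.
(R1, C3): Player A can switch to R3 (42 → 54). Not NE.
(R1, C4): Player A can switch to R2 (12 → 39). Not NE.
(R2, C1): Player A can switch to R1 (50 → 98). Not NE.
(R2, C2): Player A can switch to R3 (64 → 89). Not NE.
(R2, C3): Player A can switch to R1 (22 → 42). Not NE.
(R2, C4): Player A gets 39, best alternative 16; Player B gets 90, best alternative 71. No profitable deviation — NE.
(R3, C1): Player A can switch to R1 (27 → 98). Not NE.
(R3, C2): Player B can switch to C1 (34 → 82). Not NE.
(R3, C3): Player A gets 54, best alternative 42; Player B gets 89, best alternative 82. No profitable deviation — NE.
(The remaining 1 profile has a profitable deviation by the same check.)

The pure Nash equilibria are (R1, C1), (R2, C4), (R3, C3).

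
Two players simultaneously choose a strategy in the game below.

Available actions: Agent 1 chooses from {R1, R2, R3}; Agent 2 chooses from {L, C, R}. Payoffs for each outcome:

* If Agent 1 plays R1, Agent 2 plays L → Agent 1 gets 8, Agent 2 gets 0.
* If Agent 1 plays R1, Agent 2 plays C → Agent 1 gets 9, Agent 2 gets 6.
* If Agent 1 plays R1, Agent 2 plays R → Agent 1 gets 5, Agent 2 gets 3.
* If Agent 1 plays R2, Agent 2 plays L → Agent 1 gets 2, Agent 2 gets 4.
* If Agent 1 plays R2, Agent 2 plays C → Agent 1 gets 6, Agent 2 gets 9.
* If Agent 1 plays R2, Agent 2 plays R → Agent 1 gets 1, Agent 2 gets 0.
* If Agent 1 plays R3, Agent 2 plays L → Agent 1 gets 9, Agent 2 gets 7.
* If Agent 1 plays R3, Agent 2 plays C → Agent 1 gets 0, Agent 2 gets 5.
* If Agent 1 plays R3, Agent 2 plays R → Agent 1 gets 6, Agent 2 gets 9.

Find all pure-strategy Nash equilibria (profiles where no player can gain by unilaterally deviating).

Pure-strategy Nash equilibria: (R1, C); (R3, R)

Agent 1 against L: payoffs 8, 2, 9 → best response R3.
Agent 1 against C: payoffs 9, 6, 0 → best response R1.
Agent 1 against R: payoffs 5, 1, 6 → best response R3.
Agent 2 against R1: payoffs 0, 6, 3 → best response C.
Agent 2 against R2: payoffs 4, 9, 0 → best response C.
Agent 2 against R3: payoffs 7, 5, 9 → best response R.
Mutual best responses: (R1, C); (R3, R).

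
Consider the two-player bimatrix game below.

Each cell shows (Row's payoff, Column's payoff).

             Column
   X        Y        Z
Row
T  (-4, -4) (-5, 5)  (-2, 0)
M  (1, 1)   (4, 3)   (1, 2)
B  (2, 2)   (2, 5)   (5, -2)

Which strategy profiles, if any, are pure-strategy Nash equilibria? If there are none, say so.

Row against X: payoffs -4, 1, 2 → best response B.
Row against Y: payoffs -5, 4, 2 → best response M.
Row against Z: payoffs -2, 1, 5 → best response B.
Column against T: payoffs -4, 5, 0 → best response Y.
Column against M: payoffs 1, 3, 2 → best response Y.
Column against B: payoffs 2, 5, -2 → best response Y.
Mutual best responses: (M, Y).

The unique pure-strategy Nash equilibrium is (M, Y).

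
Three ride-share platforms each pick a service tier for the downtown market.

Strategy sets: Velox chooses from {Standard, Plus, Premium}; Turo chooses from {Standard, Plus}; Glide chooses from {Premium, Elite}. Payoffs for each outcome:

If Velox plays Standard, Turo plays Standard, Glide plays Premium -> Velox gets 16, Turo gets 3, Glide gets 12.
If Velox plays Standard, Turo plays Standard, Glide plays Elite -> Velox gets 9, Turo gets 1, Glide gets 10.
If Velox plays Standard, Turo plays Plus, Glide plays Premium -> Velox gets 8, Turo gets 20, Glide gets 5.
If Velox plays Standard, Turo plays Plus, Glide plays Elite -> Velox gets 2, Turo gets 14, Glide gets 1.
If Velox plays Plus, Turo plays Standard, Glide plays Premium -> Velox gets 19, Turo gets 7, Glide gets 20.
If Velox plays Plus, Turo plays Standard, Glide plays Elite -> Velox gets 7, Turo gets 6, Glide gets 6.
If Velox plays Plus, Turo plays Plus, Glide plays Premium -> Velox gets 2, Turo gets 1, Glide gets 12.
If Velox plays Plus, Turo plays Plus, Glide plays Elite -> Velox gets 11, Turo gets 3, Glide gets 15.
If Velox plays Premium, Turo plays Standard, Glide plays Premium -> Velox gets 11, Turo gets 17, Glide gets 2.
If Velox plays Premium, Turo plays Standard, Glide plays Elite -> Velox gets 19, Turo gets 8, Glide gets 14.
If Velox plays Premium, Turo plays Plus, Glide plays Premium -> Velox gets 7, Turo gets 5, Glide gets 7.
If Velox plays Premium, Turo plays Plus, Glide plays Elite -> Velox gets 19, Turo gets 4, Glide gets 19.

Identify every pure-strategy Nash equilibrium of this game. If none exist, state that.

(Standard, Plus, Premium), (Plus, Standard, Premium), (Premium, Standard, Elite)

Velox against (Standard, Premium): payoffs 16, 19, 11 → best response Plus.
Velox against (Standard, Elite): payoffs 9, 7, 19 → best response Premium.
Velox against (Plus, Premium): payoffs 8, 2, 7 → best response Standard.
Velox against (Plus, Elite): payoffs 2, 11, 19 → best response Premium.
Turo against (Standard, Premium): payoffs 3, 20 → best response Plus.
Turo against (Standard, Elite): payoffs 1, 14 → best response Plus.
Turo against (Plus, Premium): payoffs 7, 1 → best response Standard.
Turo against (Plus, Elite): payoffs 6, 3 → best response Standard.
Turo against (Premium, Premium): payoffs 17, 5 → best response Standard.
Turo against (Premium, Elite): payoffs 8, 4 → best response Standard.
Glide against (Standard, Standard): payoffs 12, 10 → best response Premium.
Glide against (Standard, Plus): payoffs 5, 1 → best response Premium.
Glide against (Plus, Standard): payoffs 20, 6 → best response Premium.
Glide against (Plus, Plus): payoffs 12, 15 → best response Elite.
Glide against (Premium, Standard): payoffs 2, 14 → best response Elite.
Glide against (Premium, Plus): payoffs 7, 19 → best response Elite.
Mutual best responses: (Standard, Plus, Premium); (Plus, Standard, Premium); (Premium, Standard, Elite).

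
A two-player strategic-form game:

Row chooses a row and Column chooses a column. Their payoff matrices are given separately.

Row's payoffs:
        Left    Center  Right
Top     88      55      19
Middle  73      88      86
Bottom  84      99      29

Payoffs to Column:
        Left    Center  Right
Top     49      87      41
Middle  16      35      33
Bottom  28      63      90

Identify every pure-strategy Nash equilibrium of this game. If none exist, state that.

Row against Left: payoffs 88, 73, 84 → best response Top.
Row against Center: payoffs 55, 88, 99 → best response Bottom.
Row against Right: payoffs 19, 86, 29 → best response Middle.
Column against Top: payoffs 49, 87, 41 → best response Center.
Column against Middle: payoffs 16, 35, 33 → best response Center.
Column against Bottom: payoffs 28, 63, 90 → best response Right.
No profile is a mutual best response for all players.

There is no pure-strategy Nash equilibrium.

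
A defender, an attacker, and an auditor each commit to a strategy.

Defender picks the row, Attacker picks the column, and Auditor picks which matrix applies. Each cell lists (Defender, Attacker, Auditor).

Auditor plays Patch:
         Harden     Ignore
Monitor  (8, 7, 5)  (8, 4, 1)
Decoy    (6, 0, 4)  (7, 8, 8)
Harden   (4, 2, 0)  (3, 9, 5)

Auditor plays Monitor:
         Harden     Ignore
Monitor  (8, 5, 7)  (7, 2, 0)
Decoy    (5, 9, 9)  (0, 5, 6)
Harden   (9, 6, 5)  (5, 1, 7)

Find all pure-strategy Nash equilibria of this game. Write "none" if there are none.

Defender against (Harden, Patch): payoffs 8, 6, 4 → best response Monitor.
Defender against (Harden, Monitor): payoffs 8, 5, 9 → best response Harden.
Defender against (Ignore, Patch): payoffs 8, 7, 3 → best response Monitor.
Defender against (Ignore, Monitor): payoffs 7, 0, 5 → best response Monitor.
Attacker against (Monitor, Patch): payoffs 7, 4 → best response Harden.
Attacker against (Monitor, Monitor): payoffs 5, 2 → best response Harden.
Attacker against (Decoy, Patch): payoffs 0, 8 → best response Ignore.
Attacker against (Decoy, Monitor): payoffs 9, 5 → best response Harden.
Attacker against (Harden, Patch): payoffs 2, 9 → best response Ignore.
Attacker against (Harden, Monitor): payoffs 6, 1 → best response Harden.
Auditor against (Monitor, Harden): payoffs 5, 7 → best response Monitor.
Auditor against (Monitor, Ignore): payoffs 1, 0 → best response Patch.
Auditor against (Decoy, Harden): payoffs 4, 9 → best response Monitor.
Auditor against (Decoy, Ignore): payoffs 8, 6 → best response Patch.
Auditor against (Harden, Harden): payoffs 0, 5 → best response Monitor.
Auditor against (Harden, Ignore): payoffs 5, 7 → best response Monitor.
Mutual best responses: (Harden, Harden, Monitor).

Pure NE: (Harden, Harden, Monitor)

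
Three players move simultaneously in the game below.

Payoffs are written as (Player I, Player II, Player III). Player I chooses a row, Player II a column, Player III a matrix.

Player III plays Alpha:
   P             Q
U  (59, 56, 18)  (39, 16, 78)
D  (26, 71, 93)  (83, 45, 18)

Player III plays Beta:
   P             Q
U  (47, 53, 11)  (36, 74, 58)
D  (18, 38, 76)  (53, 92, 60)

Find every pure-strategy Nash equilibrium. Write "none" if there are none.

(U, P, Alpha); (D, Q, Beta)

(U, P, Alpha): Player I gets 59, best alternative 26; Player II gets 56, best alternative 16; Player III gets 18, best alternative 11. No profitable deviation — NE.
(U, P, Beta): Player II can switch to Q (53 → 74). Not NE.
(U, Q, Alpha): Player I can switch to D (39 → 83). Not NE.
(U, Q, Beta): Player I can switch to D (36 → 53). Not NE.
(D, P, Alpha): Player I can switch to U (26 → 59). Not NE.
(D, P, Beta): Player I can switch to U (18 → 47). Not NE.
(D, Q, Alpha): Player II can switch to P (45 → 71). Not NE.
(D, Q, Beta): Player I gets 53, best alternative 36; Player II gets 92, best alternative 38; Player III gets 60, best alternative 18. No profitable deviation — NE.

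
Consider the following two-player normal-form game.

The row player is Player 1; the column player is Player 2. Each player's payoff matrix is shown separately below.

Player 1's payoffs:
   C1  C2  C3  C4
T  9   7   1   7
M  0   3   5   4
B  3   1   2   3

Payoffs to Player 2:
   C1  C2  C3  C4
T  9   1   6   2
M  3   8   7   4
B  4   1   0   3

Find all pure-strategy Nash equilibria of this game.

Pure NE: (T, C1)

(T, C1): Player 1 gets 9, best alternative 3; Player 2 gets 9, best alternative 6. No profitable deviation — NE.
(T, C2): Player 2 can switch to C1 (1 → 9). Not NE.
(T, C3): Player 1 can switch to M (1 → 5). Not NE.
(T, C4): Player 2 can switch to C1 (2 → 9). Not NE.
(M, C1): Player 1 can switch to T (0 → 9). Not NE.
(M, C2): Player 1 can switch to T (3 → 7). Not NE.
(M, C3): Player 2 can switch to C2 (7 → 8). Not NE.
(M, C4): Player 1 can switch to T (4 → 7). Not NE.
(B, C1): Player 1 can switch to T (3 → 9). Not NE.
(B, C2): Player 1 can switch to T (1 → 7). Not NE.
(B, C3): Player 1 can switch to M (2 → 5). Not NE.
(The remaining 1 profile has a profitable deviation by the same check.)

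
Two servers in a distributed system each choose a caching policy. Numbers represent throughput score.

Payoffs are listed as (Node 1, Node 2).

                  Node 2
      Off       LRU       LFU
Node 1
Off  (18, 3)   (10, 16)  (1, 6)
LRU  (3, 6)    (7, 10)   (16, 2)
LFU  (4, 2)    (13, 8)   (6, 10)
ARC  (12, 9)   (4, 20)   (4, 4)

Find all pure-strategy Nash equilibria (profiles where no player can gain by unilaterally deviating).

none

Node 1 against Off: payoffs 18, 3, 4, 12 → best response Off.
Node 1 against LRU: payoffs 10, 7, 13, 4 → best response LFU.
Node 1 against LFU: payoffs 1, 16, 6, 4 → best response LRU.
Node 2 against Off: payoffs 3, 16, 6 → best response LRU.
Node 2 against LRU: payoffs 6, 10, 2 → best response LRU.
Node 2 against LFU: payoffs 2, 8, 10 → best response LFU.
Node 2 against ARC: payoffs 9, 20, 4 → best response LRU.
No profile is a mutual best response for all players.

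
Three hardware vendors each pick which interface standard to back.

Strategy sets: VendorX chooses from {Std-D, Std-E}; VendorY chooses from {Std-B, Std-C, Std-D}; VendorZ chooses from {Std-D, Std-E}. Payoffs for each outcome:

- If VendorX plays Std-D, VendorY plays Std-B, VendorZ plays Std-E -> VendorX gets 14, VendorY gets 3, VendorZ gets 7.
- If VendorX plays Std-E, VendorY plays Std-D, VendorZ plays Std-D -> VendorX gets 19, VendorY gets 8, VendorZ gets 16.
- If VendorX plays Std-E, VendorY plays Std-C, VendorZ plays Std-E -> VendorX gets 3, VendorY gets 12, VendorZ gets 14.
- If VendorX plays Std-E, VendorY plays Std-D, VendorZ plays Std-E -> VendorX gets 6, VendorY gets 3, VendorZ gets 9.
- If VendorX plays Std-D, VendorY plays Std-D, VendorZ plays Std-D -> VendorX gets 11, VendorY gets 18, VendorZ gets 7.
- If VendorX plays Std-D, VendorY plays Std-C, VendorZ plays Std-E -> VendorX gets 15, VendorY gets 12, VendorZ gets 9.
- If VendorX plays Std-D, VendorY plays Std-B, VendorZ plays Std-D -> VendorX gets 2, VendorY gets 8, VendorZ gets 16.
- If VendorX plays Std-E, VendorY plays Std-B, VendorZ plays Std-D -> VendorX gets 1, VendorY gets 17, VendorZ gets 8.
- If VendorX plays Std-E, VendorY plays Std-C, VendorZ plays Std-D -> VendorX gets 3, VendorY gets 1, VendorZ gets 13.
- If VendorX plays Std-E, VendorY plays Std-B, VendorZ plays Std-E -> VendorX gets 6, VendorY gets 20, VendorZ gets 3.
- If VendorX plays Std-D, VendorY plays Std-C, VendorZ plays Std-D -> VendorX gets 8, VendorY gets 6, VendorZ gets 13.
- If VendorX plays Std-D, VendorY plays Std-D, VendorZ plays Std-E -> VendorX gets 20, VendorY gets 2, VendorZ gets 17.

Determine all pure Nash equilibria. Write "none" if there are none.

VendorX against (Std-B, Std-D): payoffs 2, 1 → best response Std-D.
VendorX against (Std-B, Std-E): payoffs 14, 6 → best response Std-D.
VendorX against (Std-C, Std-D): payoffs 8, 3 → best response Std-D.
VendorX against (Std-C, Std-E): payoffs 15, 3 → best response Std-D.
VendorX against (Std-D, Std-D): payoffs 11, 19 → best response Std-E.
VendorX against (Std-D, Std-E): payoffs 20, 6 → best response Std-D.
VendorY against (Std-D, Std-D): payoffs 8, 6, 18 → best response Std-D.
VendorY against (Std-D, Std-E): payoffs 3, 12, 2 → best response Std-C.
VendorY against (Std-E, Std-D): payoffs 17, 1, 8 → best response Std-B.
VendorY against (Std-E, Std-E): payoffs 20, 12, 3 → best response Std-B.
VendorZ against (Std-D, Std-B): payoffs 16, 7 → best response Std-D.
VendorZ against (Std-D, Std-C): payoffs 13, 9 → best response Std-D.
VendorZ against (Std-D, Std-D): payoffs 7, 17 → best response Std-E.
VendorZ against (Std-E, Std-B): payoffs 8, 3 → best response Std-D.
VendorZ against (Std-E, Std-C): payoffs 13, 14 → best response Std-E.
VendorZ against (Std-E, Std-D): payoffs 16, 9 → best response Std-D.
No profile is a mutual best response for all players.

This game has no pure Nash equilibrium.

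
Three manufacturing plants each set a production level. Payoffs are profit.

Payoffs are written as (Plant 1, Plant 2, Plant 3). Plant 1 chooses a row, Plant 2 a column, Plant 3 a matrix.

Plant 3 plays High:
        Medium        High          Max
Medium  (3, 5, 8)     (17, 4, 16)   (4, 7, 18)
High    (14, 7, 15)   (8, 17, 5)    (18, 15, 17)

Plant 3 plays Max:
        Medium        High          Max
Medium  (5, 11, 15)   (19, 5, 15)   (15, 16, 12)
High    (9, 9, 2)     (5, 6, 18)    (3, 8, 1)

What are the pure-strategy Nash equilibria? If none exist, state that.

Check each profile: it is a Nash equilibrium iff no player can strictly gain by switching unilaterally.
(Medium, Medium, High): Plant 1 can switch to High (3 → 14). Not NE.
(Medium, Medium, Max): Plant 1 can switch to High (5 → 9). Not NE.
(Medium, High, High): Plant 2 can switch to Medium (4 → 5). Not NE.
(Medium, High, Max): Plant 2 can switch to Medium (5 → 11). Not NE.
(Medium, Max, High): Plant 1 can switch to High (4 → 18). Not NE.
(Medium, Max, Max): Plant 3 can switch to High (12 → 18). Not NE.
(High, Medium, High): Plant 2 can switch to High (7 → 17). Not NE.
(High, Medium, Max): Plant 3 can switch to High (2 → 15). Not NE.
(High, High, High): Plant 1 can switch to Medium (8 → 17). Not NE.
(High, High, Max): Plant 1 can switch to Medium (5 → 19). Not NE.
(High, Max, High): Plant 2 can switch to High (15 → 17). Not NE.
(High, Max, Max): Plant 1 can switch to Medium (3 → 15). Not NE.

This game has no pure Nash equilibrium.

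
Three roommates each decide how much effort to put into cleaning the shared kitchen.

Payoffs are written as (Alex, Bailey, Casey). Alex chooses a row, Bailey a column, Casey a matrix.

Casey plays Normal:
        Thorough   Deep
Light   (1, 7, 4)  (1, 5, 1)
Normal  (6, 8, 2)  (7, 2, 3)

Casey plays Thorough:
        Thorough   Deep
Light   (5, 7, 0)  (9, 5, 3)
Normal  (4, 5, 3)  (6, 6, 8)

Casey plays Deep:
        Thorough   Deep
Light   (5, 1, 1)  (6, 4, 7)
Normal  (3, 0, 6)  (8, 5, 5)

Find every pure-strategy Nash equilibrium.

This game has no pure Nash equilibrium.

For each strategy profile, look for a profitable unilateral deviation.
(Light, Thorough, Normal): Alex can switch to Normal (1 → 6). Not NE.
(Light, Thorough, Thorough): Casey can switch to Normal (0 → 4). Not NE.
(Light, Thorough, Deep): Bailey can switch to Deep (1 → 4). Not NE.
(Light, Deep, Normal): Alex can switch to Normal (1 → 7). Not NE.
(Light, Deep, Thorough): Bailey can switch to Thorough (5 → 7). Not NE.
(Light, Deep, Deep): Alex can switch to Normal (6 → 8). Not NE.
(Normal, Thorough, Normal): Casey can switch to Thorough (2 → 3). Not NE.
(Normal, Thorough, Thorough): Alex can switch to Light (4 → 5). Not NE.
(The remaining 4 profiles each have a profitable deviation by the same check.)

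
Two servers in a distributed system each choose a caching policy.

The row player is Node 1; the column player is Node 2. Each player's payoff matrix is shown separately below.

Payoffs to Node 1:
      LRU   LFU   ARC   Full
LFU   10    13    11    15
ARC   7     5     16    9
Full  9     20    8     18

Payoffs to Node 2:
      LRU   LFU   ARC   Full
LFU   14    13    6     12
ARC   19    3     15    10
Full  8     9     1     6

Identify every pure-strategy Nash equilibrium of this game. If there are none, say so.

(LFU, LRU): Node 1 gets 10, best alternative 9; Node 2 gets 14, best alternative 13. No profitable deviation — NE.
(LFU, LFU): Node 1 can switch to Full (13 → 20). Not NE.
(LFU, ARC): Node 1 can switch to ARC (11 → 16). Not NE.
(LFU, Full): Node 1 can switch to Full (15 → 18). Not NE.
(ARC, LRU): Node 1 can switch to LFU (7 → 10). Not NE.
(ARC, LFU): Node 1 can switch to LFU (5 → 13). Not NE.
(ARC, ARC): Node 2 can switch to LRU (15 → 19). Not NE.
(ARC, Full): Node 1 can switch to LFU (9 → 15). Not NE.
(Full, LRU): Node 1 can switch to LFU (9 → 10). Not NE.
(Full, LFU): Node 1 gets 20, best alternative 13; Node 2 gets 9, best alternative 8. No profitable deviation — NE.
(The remaining 2 profiles each have a profitable deviation by the same check.)

Pure-strategy Nash equilibria: (LFU, LRU); (Full, LFU)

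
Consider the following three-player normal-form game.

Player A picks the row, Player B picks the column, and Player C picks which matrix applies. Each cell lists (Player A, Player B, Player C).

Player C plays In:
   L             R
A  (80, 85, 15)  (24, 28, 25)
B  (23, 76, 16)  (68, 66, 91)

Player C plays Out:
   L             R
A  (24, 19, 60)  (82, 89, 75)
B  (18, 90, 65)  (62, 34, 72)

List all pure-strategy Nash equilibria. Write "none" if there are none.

Pure NE: (A, R, Out)

(A, L, In): Player C can switch to Out (15 → 60). Not NE.
(A, L, Out): Player B can switch to R (19 → 89). Not NE.
(A, R, In): Player A can switch to B (24 → 68). Not NE.
(A, R, Out): Player A gets 82, best alternative 62; Player B gets 89, best alternative 19; Player C gets 75, best alternative 25. No profitable deviation — NE.
(B, L, In): Player A can switch to A (23 → 80). Not NE.
(B, L, Out): Player A can switch to A (18 → 24). Not NE.
(B, R, In): Player B can switch to L (66 → 76). Not NE.
(The remaining 1 profile has a profitable deviation by the same check.)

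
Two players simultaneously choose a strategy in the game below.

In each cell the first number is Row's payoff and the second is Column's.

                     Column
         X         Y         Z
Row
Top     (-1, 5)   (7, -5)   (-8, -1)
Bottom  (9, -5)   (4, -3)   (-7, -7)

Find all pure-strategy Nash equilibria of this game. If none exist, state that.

There is no pure-strategy Nash equilibrium.

(Top, X): Row can switch to Bottom (-1 → 9). Not NE.
(Top, Y): Column can switch to X (-5 → 5). Not NE.
(Top, Z): Row can switch to Bottom (-8 → -7). Not NE.
(Bottom, X): Column can switch to Y (-5 → -3). Not NE.
(Bottom, Y): Row can switch to Top (4 → 7). Not NE.
(Bottom, Z): Column can switch to X (-7 → -5). Not NE.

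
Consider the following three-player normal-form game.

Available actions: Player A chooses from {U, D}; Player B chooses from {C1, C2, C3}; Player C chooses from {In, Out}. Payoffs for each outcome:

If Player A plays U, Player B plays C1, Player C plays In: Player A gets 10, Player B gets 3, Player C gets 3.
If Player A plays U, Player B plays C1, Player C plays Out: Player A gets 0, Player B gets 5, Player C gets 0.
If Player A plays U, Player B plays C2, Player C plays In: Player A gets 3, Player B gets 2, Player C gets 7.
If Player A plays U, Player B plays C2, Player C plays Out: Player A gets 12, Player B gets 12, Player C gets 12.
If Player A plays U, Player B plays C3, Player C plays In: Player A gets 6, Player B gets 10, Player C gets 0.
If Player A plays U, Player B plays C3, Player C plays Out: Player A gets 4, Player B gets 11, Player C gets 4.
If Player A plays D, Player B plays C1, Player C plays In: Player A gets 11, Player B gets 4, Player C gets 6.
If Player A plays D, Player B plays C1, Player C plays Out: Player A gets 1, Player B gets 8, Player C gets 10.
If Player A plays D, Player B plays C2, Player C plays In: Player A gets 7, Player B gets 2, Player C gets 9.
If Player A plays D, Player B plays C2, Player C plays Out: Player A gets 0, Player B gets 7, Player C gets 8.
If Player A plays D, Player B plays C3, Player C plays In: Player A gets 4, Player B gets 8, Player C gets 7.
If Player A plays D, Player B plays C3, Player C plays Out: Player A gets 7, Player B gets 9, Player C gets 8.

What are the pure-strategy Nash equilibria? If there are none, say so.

(U, C2, Out) and (D, C3, Out)

(U, C1, In): Player A can switch to D (10 → 11). Not NE.
(U, C1, Out): Player A can switch to D (0 → 1). Not NE.
(U, C2, In): Player A can switch to D (3 → 7). Not NE.
(U, C2, Out): Player A gets 12, best alternative 0; Player B gets 12, best alternative 11; Player C gets 12, best alternative 7. No profitable deviation — NE.
(U, C3, In): Player C can switch to Out (0 → 4). Not NE.
(U, C3, Out): Player A can switch to D (4 → 7). Not NE.
(D, C1, In): Player B can switch to C3 (4 → 8). Not NE.
(D, C1, Out): Player B can switch to C3 (8 → 9). Not NE.
(D, C2, In): Player B can switch to C1 (2 → 4). Not NE.
(D, C2, Out): Player A can switch to U (0 → 12). Not NE.
(D, C3, In): Player A can switch to U (4 → 6). Not NE.
(D, C3, Out): Player A gets 7, best alternative 4; Player B gets 9, best alternative 8; Player C gets 8, best alternative 7. No profitable deviation — NE.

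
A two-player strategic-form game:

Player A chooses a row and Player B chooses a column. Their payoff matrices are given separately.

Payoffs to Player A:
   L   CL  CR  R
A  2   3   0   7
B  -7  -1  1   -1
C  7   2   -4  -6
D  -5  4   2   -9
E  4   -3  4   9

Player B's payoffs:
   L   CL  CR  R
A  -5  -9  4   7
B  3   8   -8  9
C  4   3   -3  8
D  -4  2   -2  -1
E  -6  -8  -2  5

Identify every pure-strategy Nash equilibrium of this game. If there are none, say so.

Player A against L: payoffs 2, -7, 7, -5, 4 → best response C.
Player A against CL: payoffs 3, -1, 2, 4, -3 → best response D.
Player A against CR: payoffs 0, 1, -4, 2, 4 → best response E.
Player A against R: payoffs 7, -1, -6, -9, 9 → best response E.
Player B against A: payoffs -5, -9, 4, 7 → best response R.
Player B against B: payoffs 3, 8, -8, 9 → best response R.
Player B against C: payoffs 4, 3, -3, 8 → best response R.
Player B against D: payoffs -4, 2, -2, -1 → best response CL.
Player B against E: payoffs -6, -8, -2, 5 → best response R.
Mutual best responses: (D, CL); (E, R).

(D, CL), (E, R)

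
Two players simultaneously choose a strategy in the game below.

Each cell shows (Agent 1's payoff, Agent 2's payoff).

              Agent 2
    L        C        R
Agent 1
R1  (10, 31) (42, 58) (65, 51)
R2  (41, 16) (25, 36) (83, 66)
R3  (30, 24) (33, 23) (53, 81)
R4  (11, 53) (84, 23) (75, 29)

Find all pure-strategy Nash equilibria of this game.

The unique pure-strategy Nash equilibrium is (R2, R).

(R1, L): Agent 1 can switch to R2 (10 → 41). Not NE.
(R1, C): Agent 1 can switch to R4 (42 → 84). Not NE.
(R1, R): Agent 1 can switch to R2 (65 → 83). Not NE.
(R2, L): Agent 2 can switch to C (16 → 36). Not NE.
(R2, C): Agent 1 can switch to R1 (25 → 42). Not NE.
(R2, R): Agent 1 gets 83, best alternative 75; Agent 2 gets 66, best alternative 36. No profitable deviation — NE.
(R3, L): Agent 1 can switch to R2 (30 → 41). Not NE.
(R3, C): Agent 1 can switch to R1 (33 → 42). Not NE.
(R3, R): Agent 1 can switch to R1 (53 → 65). Not NE.
(R4, L): Agent 1 can switch to R2 (11 → 41). Not NE.
(R4, C): Agent 2 can switch to L (23 → 53). Not NE.
(The remaining 1 profile has a profitable deviation by the same check.)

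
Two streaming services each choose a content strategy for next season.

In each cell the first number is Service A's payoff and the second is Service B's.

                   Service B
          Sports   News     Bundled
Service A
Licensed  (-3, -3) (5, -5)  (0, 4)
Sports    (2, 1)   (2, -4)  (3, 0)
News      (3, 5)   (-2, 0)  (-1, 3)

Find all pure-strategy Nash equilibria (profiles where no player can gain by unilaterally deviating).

Pure NE: (News, Sports)

Check each profile: it is a Nash equilibrium iff no player can strictly gain by switching unilaterally.
(Licensed, Sports): Service A can switch to Sports (-3 → 2). Not NE.
(Licensed, News): Service B can switch to Sports (-5 → -3). Not NE.
(Licensed, Bundled): Service A can switch to Sports (0 → 3). Not NE.
(Sports, Sports): Service A can switch to News (2 → 3). Not NE.
(Sports, News): Service A can switch to Licensed (2 → 5). Not NE.
(Sports, Bundled): Service B can switch to Sports (0 → 1). Not NE.
(News, Sports): Service A gets 3, best alternative 2; Service B gets 5, best alternative 3. No profitable deviation — NE.
(News, News): Service A can switch to Licensed (-2 → 5). Not NE.
(News, Bundled): Service A can switch to Licensed (-1 → 0). Not NE.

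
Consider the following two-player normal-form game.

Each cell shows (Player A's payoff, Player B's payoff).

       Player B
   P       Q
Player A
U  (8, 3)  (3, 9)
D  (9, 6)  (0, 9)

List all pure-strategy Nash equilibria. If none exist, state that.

Mark each player's best response to every combination of opponents' strategies; a profile where every player is best-responding is a pure Nash equilibrium.
Player A against P: payoffs 8, 9 → best response D.
Player A against Q: payoffs 3, 0 → best response U.
Player B against U: payoffs 3, 9 → best response Q.
Player B against D: payoffs 6, 9 → best response Q.
Mutual best responses: (U, Q).

Pure NE: (U, Q)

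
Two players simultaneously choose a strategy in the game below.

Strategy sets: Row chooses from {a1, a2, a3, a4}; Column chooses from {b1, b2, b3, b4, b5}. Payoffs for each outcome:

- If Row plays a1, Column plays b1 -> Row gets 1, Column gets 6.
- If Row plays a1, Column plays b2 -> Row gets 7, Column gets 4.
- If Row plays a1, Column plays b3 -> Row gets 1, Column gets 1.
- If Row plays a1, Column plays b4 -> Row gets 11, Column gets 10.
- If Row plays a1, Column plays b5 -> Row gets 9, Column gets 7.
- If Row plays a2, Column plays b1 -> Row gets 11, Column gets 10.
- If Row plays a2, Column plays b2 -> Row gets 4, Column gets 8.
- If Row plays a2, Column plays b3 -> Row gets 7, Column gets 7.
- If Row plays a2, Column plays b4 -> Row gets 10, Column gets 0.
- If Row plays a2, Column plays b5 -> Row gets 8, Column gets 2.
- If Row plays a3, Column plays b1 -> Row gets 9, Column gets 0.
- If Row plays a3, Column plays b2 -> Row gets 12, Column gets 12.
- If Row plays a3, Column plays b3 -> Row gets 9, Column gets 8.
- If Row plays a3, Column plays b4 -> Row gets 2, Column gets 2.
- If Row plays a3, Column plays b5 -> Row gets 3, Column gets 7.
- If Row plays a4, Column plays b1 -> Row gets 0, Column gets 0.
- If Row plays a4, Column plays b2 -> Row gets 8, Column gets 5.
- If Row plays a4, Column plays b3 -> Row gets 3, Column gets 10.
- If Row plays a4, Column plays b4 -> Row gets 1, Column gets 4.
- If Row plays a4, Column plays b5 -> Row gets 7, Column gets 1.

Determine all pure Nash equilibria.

The pure Nash equilibria are (a1, b4); (a2, b1); (a3, b2).

For each player, find the best response to each opponent profile; mutual best responses are the pure NE.
Row against b1: payoffs 1, 11, 9, 0 → best response a2.
Row against b2: payoffs 7, 4, 12, 8 → best response a3.
Row against b3: payoffs 1, 7, 9, 3 → best response a3.
Row against b4: payoffs 11, 10, 2, 1 → best response a1.
Row against b5: payoffs 9, 8, 3, 7 → best response a1.
Column against a1: payoffs 6, 4, 1, 10, 7 → best response b4.
Column against a2: payoffs 10, 8, 7, 0, 2 → best response b1.
Column against a3: payoffs 0, 12, 8, 2, 7 → best response b2.
Column against a4: payoffs 0, 5, 10, 4, 1 → best response b3.
Mutual best responses: (a1, b4); (a2, b1); (a3, b2).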